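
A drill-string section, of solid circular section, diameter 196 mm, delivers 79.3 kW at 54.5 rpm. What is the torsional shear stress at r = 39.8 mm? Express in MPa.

3.82 MPa

ω = 2π·54.5/60 = 5.707 rad/s, so T = P/ω = 79.3×10³ / 5.707 = 13890 N·m.
J = πd⁴/32 = π(0.196)⁴/32 = 1.449×10^-4 m⁴.
Shear stress varies linearly with radius: τ = T·r/J = 13890 × 0.0398 / 1.449×10^-4 = 3.817×10^6 Pa.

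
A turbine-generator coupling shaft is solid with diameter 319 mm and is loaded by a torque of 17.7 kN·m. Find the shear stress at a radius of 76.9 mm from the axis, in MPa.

1.34 MPa

J = πd⁴/32 = π(0.319)⁴/32 = 1.017×10^-3 m⁴.
Shear stress varies linearly with radius: τ = T·r/J = 17700 × 0.0769 / 1.017×10^-3 = 1.339×10^6 Pa.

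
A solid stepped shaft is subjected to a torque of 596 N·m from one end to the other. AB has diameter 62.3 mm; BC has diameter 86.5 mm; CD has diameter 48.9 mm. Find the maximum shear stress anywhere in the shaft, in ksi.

3.77 ksi

Under the same torque, τ_max = 16T/(πd³) is largest where d is smallest — segment CD (d = 48.9 mm).
τ_max = 16·596.0/(π·(0.0489)³) = 2.596×10^7 Pa.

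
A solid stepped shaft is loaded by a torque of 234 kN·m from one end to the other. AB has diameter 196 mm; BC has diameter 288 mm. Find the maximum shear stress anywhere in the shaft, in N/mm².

158 N/mm²

Under the same torque, τ_max = 16T/(πd³) is largest where d is smallest — segment AB (d = 196 mm).
τ_max = 16·234000/(π·(0.196)³) = 1.583×10^8 Pa.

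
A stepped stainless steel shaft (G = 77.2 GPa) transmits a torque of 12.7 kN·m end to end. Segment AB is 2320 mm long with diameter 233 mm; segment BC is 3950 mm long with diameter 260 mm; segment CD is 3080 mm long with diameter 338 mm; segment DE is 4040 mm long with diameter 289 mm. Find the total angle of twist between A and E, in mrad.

4.13 mrad

J_AB = π(0.233)⁴/32 = 2.89×10^-4 m⁴; J_BC = π(0.260)⁴/32 = 4.49×10^-4 m⁴; J_CD = π(0.338)⁴/32 = 1.28×10^-3 m⁴; J_DE = π(0.289)⁴/32 = 6.85×10^-4 m⁴.
θ = (T/G)·Σ L_i/J_i = (12700/77.2×10⁹)·(2.32/2.89×10^-4 + 3.95/4.49×10^-4 + 3.08/1.28×10^-3 + 4.04/6.85×10^-4) = 4.133×10^-3 rad.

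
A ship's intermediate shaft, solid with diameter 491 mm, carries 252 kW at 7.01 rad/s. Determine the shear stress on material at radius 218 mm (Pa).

ω = 7.01 rad/s, so T = P/ω = 252×10³ / 7.010 = 35950 N·m.
J = πd⁴/32 = π(0.491)⁴/32 = 5.706×10^-3 m⁴.
Shear stress varies linearly with radius: τ = T·r/J = 35950 × 0.218 / 5.706×10^-3 = 1.373×10^6 Pa.

1.37e6 Pa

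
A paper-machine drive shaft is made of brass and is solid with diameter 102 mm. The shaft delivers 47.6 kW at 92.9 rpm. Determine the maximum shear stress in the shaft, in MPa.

23.5 MPa

ω = 2π·92.9/60 = 9.728 rad/s, so T = P/ω = 47.6×10³ / 9.728 = 4893 N·m.
J = πd⁴/32 = π(0.102)⁴/32 = 1.063×10^-5 m⁴.
τ_max = T·r/J = 4893 × 0.0510 / 1.063×10^-5 = 2.348×10^7 Pa.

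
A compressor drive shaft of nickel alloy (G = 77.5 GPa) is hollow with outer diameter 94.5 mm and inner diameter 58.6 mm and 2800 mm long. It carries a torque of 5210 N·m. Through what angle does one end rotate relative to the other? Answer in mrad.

28.2 mrad

J = π(d_o⁴ − d_i⁴)/32 = π(0.0945⁴ − 0.0586⁴)/32 = 6.672×10^-6 m⁴.
θ = T·L/(G·J) = 5210 × 2.80 / (77.5×10⁹ × 6.672×10^-6) = 0.02821 rad.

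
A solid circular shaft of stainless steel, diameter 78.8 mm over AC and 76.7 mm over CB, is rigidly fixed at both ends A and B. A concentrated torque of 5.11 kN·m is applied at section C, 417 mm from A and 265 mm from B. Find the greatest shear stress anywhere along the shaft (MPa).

33.8 MPa

Compatibility: T_A·a/J_AC = T_B·b/J_CB with T_A + T_B = T₀.
J_AC = 3.79×10^-6 m⁴, J_CB = 3.40×10^-6 m⁴, so T_A = T₀·(J_AC/a)/((J_AC/a)+(J_CB/b)) = 2118 N·m, T_B = 2992 N·m.
τ in each portion: τ_AC = 2.20×10^7 Pa, τ_CB = 3.38×10^7 Pa; maximum is in CB.
τ_max = T_CB·r/J = 2992·0.0384/3.40×10^-6 = 3.377×10^7 Pa.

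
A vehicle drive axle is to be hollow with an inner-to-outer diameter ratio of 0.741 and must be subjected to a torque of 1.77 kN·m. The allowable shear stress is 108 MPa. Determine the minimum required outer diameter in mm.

For a hollow shaft with d_i/d_o = 0.741: τ_max = 16T/(π d_o³ (1−k⁴)), so d_o = [16T/(π τ_allow (1−k⁴))]^(1/3) = [16·1770/(π·1.08×10^8·0.6985)]^(1/3) = 0.04925 m.

49.3 mm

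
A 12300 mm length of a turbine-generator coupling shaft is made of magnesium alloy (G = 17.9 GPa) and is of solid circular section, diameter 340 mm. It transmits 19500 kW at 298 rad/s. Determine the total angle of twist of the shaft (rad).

ω = 298 rad/s, so T = P/ω = 19500×10³ / 298.0 = 65440 N·m.
J = πd⁴/32 = π(0.340)⁴/32 = 1.312×10^-3 m⁴.
θ = T·L/(G·J) = 65440 × 12.3 / (17.9×10⁹ × 1.312×10^-3) = 0.03427 rad.

0.0343 rad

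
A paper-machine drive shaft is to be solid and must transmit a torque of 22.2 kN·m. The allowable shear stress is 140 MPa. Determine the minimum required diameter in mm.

93.1 mm

For a solid shaft τ_max = 16T/(πd³), so d = (16T/(π τ_allow))^(1/3) = (16·22200/(π·1.40×10^8))^(1/3) = 0.09312 m.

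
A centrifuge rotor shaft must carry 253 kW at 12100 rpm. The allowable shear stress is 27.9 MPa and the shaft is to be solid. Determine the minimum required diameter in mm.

33.2 mm

ω = 2π·12100/60 = 1267 rad/s, so T = P/ω = 253×10³ / 1267 = 199.7 N·m.
For a solid shaft τ_max = 16T/(πd³), so d = (16T/(π τ_allow))^(1/3) = (16·199.7/(π·2.79×10^7))^(1/3) = 0.03316 m.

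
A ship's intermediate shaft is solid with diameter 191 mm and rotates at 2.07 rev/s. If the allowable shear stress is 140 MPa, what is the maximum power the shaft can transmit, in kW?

J = πd⁴/32 = π(0.191)⁴/32 = 1.307×10^-4 m⁴.
T_max = τ_allow·J/r = 1.40×10^8 × 1.307×10^-4 / 0.0955 = 191500 N·m.
ω = 2π·2.07 = 13.01 rad/s, so P_max = T_max·ω = 2.491×10^6 W.

2490 kW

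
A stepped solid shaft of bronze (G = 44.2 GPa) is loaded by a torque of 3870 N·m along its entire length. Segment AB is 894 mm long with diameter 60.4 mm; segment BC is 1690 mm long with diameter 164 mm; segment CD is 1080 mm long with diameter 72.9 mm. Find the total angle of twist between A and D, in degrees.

J_AB = π(0.0604)⁴/32 = 1.31×10^-6 m⁴; J_BC = π(0.164)⁴/32 = 7.10×10^-5 m⁴; J_CD = π(0.0729)⁴/32 = 2.77×10^-6 m⁴.
θ = (T/G)·Σ L_i/J_i = (3870/44.2×10⁹)·(0.894/1.31×10^-6 + 1.69/7.10×10^-5 + 1.08/2.77×10^-6) = 0.09609 rad.

5.51°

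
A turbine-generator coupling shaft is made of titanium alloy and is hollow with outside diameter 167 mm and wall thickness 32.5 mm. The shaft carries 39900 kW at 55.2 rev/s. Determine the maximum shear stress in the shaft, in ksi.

ω = 2π·55.2 = 346.8 rad/s, so T = P/ω = 39900×10³ / 346.8 = 115000 N·m.
J = π(d_o⁴ − d_i⁴)/32 = π(0.167⁴ − 0.102⁴)/32 = 6.573×10^-5 m⁴.
τ_max = T·r/J = 115000 × 0.0835 / 6.573×10^-5 = 1.461×10^8 Pa.

21.2 ksi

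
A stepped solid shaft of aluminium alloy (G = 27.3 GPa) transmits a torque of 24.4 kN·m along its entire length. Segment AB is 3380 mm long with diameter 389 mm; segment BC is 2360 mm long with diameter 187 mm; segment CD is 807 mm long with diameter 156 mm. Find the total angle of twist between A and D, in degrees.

1.79°

J_AB = π(0.389)⁴/32 = 2.25×10^-3 m⁴; J_BC = π(0.187)⁴/32 = 1.20×10^-4 m⁴; J_CD = π(0.156)⁴/32 = 5.81×10^-5 m⁴.
θ = (T/G)·Σ L_i/J_i = (24400/27.3×10⁹)·(3.38/2.25×10^-3 + 2.36/1.20×10^-4 + 0.807/5.81×10^-5) = 0.03132 rad.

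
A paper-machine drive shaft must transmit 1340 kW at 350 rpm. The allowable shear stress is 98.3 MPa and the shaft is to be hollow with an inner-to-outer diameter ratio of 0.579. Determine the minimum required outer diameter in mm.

129 mm

ω = 2π·350/60 = 36.65 rad/s, so T = P/ω = 1340×10³ / 36.65 = 36560 N·m.
For a hollow shaft with d_i/d_o = 0.579: τ_max = 16T/(π d_o³ (1−k⁴)), so d_o = [16T/(π τ_allow (1−k⁴))]^(1/3) = [16·36560/(π·9.83×10^7·0.8876)]^(1/3) = 0.1287 m.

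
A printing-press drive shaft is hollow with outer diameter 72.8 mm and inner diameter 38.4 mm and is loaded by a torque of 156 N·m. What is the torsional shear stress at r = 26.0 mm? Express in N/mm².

J = π(d_o⁴ − d_i⁴)/32 = π(0.0728⁴ − 0.0384⁴)/32 = 2.544×10^-6 m⁴.
Shear stress varies linearly with radius: τ = T·r/J = 156.0 × 0.0260 / 2.544×10^-6 = 1.594×10^6 Pa.

1.59 N/mm²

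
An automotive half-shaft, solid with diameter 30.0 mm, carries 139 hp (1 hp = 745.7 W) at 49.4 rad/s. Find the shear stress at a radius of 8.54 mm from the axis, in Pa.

ω = 49.4 rad/s, so T = P/ω = 139×745.7 / 49.40 = 2098 N·m.
J = πd⁴/32 = π(0.0300)⁴/32 = 7.952×10^-8 m⁴.
Shear stress varies linearly with radius: τ = T·r/J = 2098 × 0.00854 / 7.952×10^-8 = 2.253×10^8 Pa.

2.25e8 Pa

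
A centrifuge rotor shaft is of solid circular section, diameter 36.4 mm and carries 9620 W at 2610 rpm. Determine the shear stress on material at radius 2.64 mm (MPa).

ω = 2π·2610/60 = 273.3 rad/s, so T = P/ω = 9620 / 273.3 = 35.20 N·m.
J = πd⁴/32 = π(0.0364)⁴/32 = 1.723×10^-7 m⁴.
Shear stress varies linearly with radius: τ = T·r/J = 35.20 × 0.00264 / 1.723×10^-7 = 5.391×10^5 Pa.

0.539 MPa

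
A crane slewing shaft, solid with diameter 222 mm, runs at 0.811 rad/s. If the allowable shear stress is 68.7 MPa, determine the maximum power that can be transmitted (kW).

120 kW

J = πd⁴/32 = π(0.222)⁴/32 = 2.385×10^-4 m⁴.
T_max = τ_allow·J/r = 6.87×10^7 × 2.385×10^-4 / 0.111 = 147600 N·m.
ω = 0.811 rad/s, so P_max = T_max·ω = 1.197×10^5 W.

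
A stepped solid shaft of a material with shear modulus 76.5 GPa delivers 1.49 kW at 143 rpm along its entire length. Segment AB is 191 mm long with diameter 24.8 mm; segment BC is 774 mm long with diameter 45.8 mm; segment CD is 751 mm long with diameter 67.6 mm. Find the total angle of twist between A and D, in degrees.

0.544°

ω = 2π·143/60 = 14.97 rad/s, so T = P/ω = 1.49×10³ / 14.97 = 99.50 N·m.
J_AB = π(0.0248)⁴/32 = 3.71×10^-8 m⁴; J_BC = π(0.0458)⁴/32 = 4.32×10^-7 m⁴; J_CD = π(0.0676)⁴/32 = 2.05×10^-6 m⁴.
θ = (T/G)·Σ L_i/J_i = (99.50/76.5×10⁹)·(0.191/3.71×10^-8 + 0.774/4.32×10^-7 + 0.751/2.05×10^-6) = 9.496×10^-3 rad.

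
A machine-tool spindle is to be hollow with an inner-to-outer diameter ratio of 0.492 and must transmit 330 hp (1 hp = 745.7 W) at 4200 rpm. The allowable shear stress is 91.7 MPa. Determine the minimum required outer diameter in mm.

ω = 2π·4200/60 = 439.8 rad/s, so T = P/ω = 330×745.7 / 439.8 = 559.5 N·m.
For a hollow shaft with d_i/d_o = 0.492: τ_max = 16T/(π d_o³ (1−k⁴)), so d_o = [16T/(π τ_allow (1−k⁴))]^(1/3) = [16·559.5/(π·9.17×10^7·0.9414)]^(1/3) = 0.03208 m.

32.1 mm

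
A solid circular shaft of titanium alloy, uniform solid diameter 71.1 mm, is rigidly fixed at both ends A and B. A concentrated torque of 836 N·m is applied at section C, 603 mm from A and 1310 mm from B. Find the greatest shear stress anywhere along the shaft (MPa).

With uniform GJ and both ends fixed, compatibility θ_AC = θ_CB gives T_A·a = T_B·b, together with T_A + T_B = T₀.
T_A = T₀·b/(a+b) = 836.0·1310/1913 = 572.5 N·m; T_B = 263.5 N·m.
τ in each portion: τ_AC = 8.11×10^6 Pa, τ_CB = 3.73×10^6 Pa; maximum is in AC.
τ_max = T_AC·r/J = 572.5·0.0355/2.51×10^-6 = 8.112×10^6 Pa.

8.11 MPa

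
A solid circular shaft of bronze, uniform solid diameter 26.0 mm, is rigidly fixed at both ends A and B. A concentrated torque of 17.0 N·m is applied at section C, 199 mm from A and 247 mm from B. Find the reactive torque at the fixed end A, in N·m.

With uniform GJ and both ends fixed, compatibility θ_AC = θ_CB gives T_A·a = T_B·b, together with T_A + T_B = T₀.
T_A = T₀·b/(a+b) = 17.00·247/446.0 = 9.415 N·m; T_B = 7.585 N·m.

9.41 N·m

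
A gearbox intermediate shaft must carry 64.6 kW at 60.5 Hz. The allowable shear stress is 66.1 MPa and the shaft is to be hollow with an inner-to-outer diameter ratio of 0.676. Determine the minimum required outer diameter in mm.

ω = 2π·60.5 = 380.1 rad/s, so T = P/ω = 64.6×10³ / 380.1 = 169.9 N·m.
For a hollow shaft with d_i/d_o = 0.676: τ_max = 16T/(π d_o³ (1−k⁴)), so d_o = [16T/(π τ_allow (1−k⁴))]^(1/3) = [16·169.9/(π·6.61×10^7·0.7912)]^(1/3) = 0.02548 m.

25.5 mm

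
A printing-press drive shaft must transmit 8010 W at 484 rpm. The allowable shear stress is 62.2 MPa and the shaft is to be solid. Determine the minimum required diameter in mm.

23.5 mm

ω = 2π·484/60 = 50.68 rad/s, so T = P/ω = 8010 / 50.68 = 158.0 N·m.
For a solid shaft τ_max = 16T/(πd³), so d = (16T/(π τ_allow))^(1/3) = (16·158.0/(π·6.22×10^7))^(1/3) = 0.02348 m.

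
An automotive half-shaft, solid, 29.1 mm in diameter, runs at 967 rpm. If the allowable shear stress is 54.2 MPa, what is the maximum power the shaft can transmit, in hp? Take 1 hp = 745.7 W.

35.6 hp

J = πd⁴/32 = π(0.0291)⁴/32 = 7.040×10^-8 m⁴.
T_max = τ_allow·J/r = 5.42×10^7 × 7.040×10^-8 / 0.0146 = 262.2 N·m.
ω = 2π·967/60 = 101.3 rad/s, so P_max = T_max·ω = 2.656×10^4 W.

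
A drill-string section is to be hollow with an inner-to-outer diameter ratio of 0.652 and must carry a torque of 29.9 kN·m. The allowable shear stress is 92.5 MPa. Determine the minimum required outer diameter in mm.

For a hollow shaft with d_i/d_o = 0.652: τ_max = 16T/(π d_o³ (1−k⁴)), so d_o = [16T/(π τ_allow (1−k⁴))]^(1/3) = [16·29900/(π·9.25×10^7·0.8193)]^(1/3) = 0.1262 m.

126 mm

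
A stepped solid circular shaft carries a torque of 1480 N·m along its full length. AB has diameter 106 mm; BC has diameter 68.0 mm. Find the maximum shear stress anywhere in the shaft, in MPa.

24.0 MPa

Under the same torque, τ_max = 16T/(πd³) is largest where d is smallest — segment BC (d = 68.0 mm).
τ_max = 16·1480/(π·(0.0680)³) = 2.397×10^7 Pa.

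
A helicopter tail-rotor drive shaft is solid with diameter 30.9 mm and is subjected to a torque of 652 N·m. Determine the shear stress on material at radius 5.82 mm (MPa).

42.4 MPa

J = πd⁴/32 = π(0.0309)⁴/32 = 8.950×10^-8 m⁴.
Shear stress varies linearly with radius: τ = T·r/J = 652.0 × 0.00582 / 8.950×10^-8 = 4.240×10^7 Pa.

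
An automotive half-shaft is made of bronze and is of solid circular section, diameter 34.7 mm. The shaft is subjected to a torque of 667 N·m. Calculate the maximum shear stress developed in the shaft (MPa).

81.3 MPa

J = πd⁴/32 = π(0.0347)⁴/32 = 1.423×10^-7 m⁴.
τ_max = T·r/J = 667.0 × 0.0174 / 1.423×10^-7 = 8.130×10^7 Pa.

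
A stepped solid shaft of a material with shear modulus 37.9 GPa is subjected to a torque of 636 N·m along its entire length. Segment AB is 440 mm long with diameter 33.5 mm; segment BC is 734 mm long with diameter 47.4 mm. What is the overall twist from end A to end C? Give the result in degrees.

J_AB = π(0.0335)⁴/32 = 1.24×10^-7 m⁴; J_BC = π(0.0474)⁴/32 = 4.96×10^-7 m⁴.
θ = (T/G)·Σ L_i/J_i = (636.0/37.9×10⁹)·(0.440/1.24×10^-7 + 0.734/4.96×10^-7) = 0.08457 rad.

4.85°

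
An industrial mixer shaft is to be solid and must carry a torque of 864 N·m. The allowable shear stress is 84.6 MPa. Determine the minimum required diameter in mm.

37.3 mm

For a solid shaft τ_max = 16T/(πd³), so d = (16T/(π τ_allow))^(1/3) = (16·864.0/(π·8.46×10^7))^(1/3) = 0.03733 m.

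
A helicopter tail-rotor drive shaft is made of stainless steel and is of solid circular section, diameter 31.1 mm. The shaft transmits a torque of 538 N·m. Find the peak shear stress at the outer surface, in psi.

13200 psi

J = πd⁴/32 = π(0.0311)⁴/32 = 9.184×10^-8 m⁴.
τ_max = T·r/J = 538.0 × 0.0156 / 9.184×10^-8 = 9.109×10^7 Pa.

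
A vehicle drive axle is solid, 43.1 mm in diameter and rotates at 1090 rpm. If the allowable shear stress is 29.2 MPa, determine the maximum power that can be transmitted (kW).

J = πd⁴/32 = π(0.0431)⁴/32 = 3.388×10^-7 m⁴.
T_max = τ_allow·J/r = 2.92×10^7 × 3.388×10^-7 / 0.0215 = 459.0 N·m.
ω = 2π·1090/60 = 114.1 rad/s, so P_max = T_max·ω = 5.240×10^4 W.

52.4 kW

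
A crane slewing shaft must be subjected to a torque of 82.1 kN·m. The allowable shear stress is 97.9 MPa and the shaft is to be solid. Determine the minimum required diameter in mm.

For a solid shaft τ_max = 16T/(πd³), so d = (16T/(π τ_allow))^(1/3) = (16·82100/(π·9.79×10^7))^(1/3) = 0.1622 m.

162 mm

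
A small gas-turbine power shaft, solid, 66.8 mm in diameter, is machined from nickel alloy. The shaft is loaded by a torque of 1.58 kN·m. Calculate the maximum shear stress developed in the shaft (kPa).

J = πd⁴/32 = π(0.0668)⁴/32 = 1.955×10^-6 m⁴.
τ_max = T·r/J = 1580 × 0.0334 / 1.955×10^-6 = 2.700×10^7 Pa.

27000 kPa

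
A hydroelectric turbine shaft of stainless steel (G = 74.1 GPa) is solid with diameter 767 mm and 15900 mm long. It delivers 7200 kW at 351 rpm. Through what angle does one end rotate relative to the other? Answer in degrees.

0.0709°

ω = 2π·351/60 = 36.76 rad/s, so T = P/ω = 7200×10³ / 36.76 = 195900 N·m.
J = πd⁴/32 = π(0.767)⁴/32 = 0.03398 m⁴.
θ = T·L/(G·J) = 195900 × 15.9 / (74.1×10⁹ × 0.03398) = 1.237×10^-3 rad.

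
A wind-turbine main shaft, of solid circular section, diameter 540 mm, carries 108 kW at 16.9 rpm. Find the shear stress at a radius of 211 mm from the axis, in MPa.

1.54 MPa

ω = 2π·16.9/60 = 1.770 rad/s, so T = P/ω = 108×10³ / 1.770 = 61030 N·m.
J = πd⁴/32 = π(0.540)⁴/32 = 8.348×10^-3 m⁴.
Shear stress varies linearly with radius: τ = T·r/J = 61030 × 0.211 / 8.348×10^-3 = 1.542×10^6 Pa.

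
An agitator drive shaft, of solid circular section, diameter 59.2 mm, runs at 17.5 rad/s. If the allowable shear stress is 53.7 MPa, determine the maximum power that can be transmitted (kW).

J = πd⁴/32 = π(0.0592)⁴/32 = 1.206×10^-6 m⁴.
T_max = τ_allow·J/r = 5.37×10^7 × 1.206×10^-6 / 0.0296 = 2188 N·m.
ω = 17.5 rad/s, so P_max = T_max·ω = 3.828×10^4 W.

38.3 kW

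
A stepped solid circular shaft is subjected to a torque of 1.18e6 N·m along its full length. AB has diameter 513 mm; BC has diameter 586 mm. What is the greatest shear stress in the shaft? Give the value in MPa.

44.5 MPa

Under the same torque, τ_max = 16T/(πd³) is largest where d is smallest — segment AB (d = 513 mm).
τ_max = 16·1.180e6/(π·(0.513)³) = 4.451×10^7 Pa.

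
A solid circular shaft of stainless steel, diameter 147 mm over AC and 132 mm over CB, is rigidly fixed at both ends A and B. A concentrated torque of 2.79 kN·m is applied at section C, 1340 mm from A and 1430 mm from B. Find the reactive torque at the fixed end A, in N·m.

Compatibility: T_A·a/J_AC = T_B·b/J_CB with T_A + T_B = T₀.
J_AC = 4.58×10^-5 m⁴, J_CB = 2.98×10^-5 m⁴, so T_A = T₀·(J_AC/a)/((J_AC/a)+(J_CB/b)) = 1734 N·m, T_B = 1056 N·m.

1730 N·m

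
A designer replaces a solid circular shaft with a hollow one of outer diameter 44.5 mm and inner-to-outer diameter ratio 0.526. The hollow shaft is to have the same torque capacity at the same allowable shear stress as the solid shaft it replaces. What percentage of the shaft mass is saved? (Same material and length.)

Equal τ_max and T ⇒ the solid shaft needs d_s³ = d_o³(1−k⁴), so d_s = 44.5·(1−0.526⁴)^(1/3) = 43.33 mm.
Area ratio A_h/A_s = d_o²(1−k²)/d_s² = (1−k²)/(1−k⁴)^(2/3) = 0.7628.
Mass saving = 1 − 0.7628 = 23.7 %.

23.7 %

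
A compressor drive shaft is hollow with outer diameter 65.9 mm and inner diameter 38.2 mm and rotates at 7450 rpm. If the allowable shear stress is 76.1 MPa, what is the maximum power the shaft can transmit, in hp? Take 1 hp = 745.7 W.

J = π(d_o⁴ − d_i⁴)/32 = π(0.0659⁴ − 0.0382⁴)/32 = 1.643×10^-6 m⁴.
T_max = τ_allow·J/r = 7.61×10^7 × 1.643×10^-6 / 0.0330 = 3794 N·m.
ω = 2π·7450/60 = 780.2 rad/s, so P_max = T_max·ω = 2.960×10^6 W.

3970 hp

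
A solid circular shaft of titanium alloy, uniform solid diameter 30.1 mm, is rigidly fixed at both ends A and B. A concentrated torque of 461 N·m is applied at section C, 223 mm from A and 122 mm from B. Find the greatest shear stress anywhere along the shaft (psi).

8070 psi

With uniform GJ and both ends fixed, compatibility θ_AC = θ_CB gives T_A·a = T_B·b, together with T_A + T_B = T₀.
T_A = T₀·b/(a+b) = 461.0·122/345.0 = 163.0 N·m; T_B = 298.0 N·m.
τ in each portion: τ_AC = 3.04×10^7 Pa, τ_CB = 5.56×10^7 Pa; maximum is in CB.
τ_max = T_CB·r/J = 298.0·0.0151/8.06×10^-8 = 5.565×10^7 Pa.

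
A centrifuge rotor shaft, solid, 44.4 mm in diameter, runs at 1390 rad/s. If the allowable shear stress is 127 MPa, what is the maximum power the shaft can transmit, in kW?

J = πd⁴/32 = π(0.0444)⁴/32 = 3.815×10^-7 m⁴.
T_max = τ_allow·J/r = 1.27×10^8 × 3.815×10^-7 / 0.0222 = 2183 N·m.
ω = 1390 rad/s, so P_max = T_max·ω = 3.034×10^6 W.

3030 kW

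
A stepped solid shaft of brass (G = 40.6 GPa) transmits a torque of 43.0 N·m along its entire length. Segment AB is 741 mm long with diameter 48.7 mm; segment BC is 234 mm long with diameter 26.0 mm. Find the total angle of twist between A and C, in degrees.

J_AB = π(0.0487)⁴/32 = 5.52×10^-7 m⁴; J_BC = π(0.0260)⁴/32 = 4.49×10^-8 m⁴.
θ = (T/G)·Σ L_i/J_i = (43.00/40.6×10⁹)·(0.741/5.52×10^-7 + 0.234/4.49×10^-8) = 6.945×10^-3 rad.

0.398°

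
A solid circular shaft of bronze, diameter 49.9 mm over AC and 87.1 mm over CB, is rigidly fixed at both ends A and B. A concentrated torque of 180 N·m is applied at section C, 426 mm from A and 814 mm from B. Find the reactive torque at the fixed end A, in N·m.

30.7 N·m

Compatibility: T_A·a/J_AC = T_B·b/J_CB with T_A + T_B = T₀.
J_AC = 6.09×10^-7 m⁴, J_CB = 5.65×10^-6 m⁴, so T_A = T₀·(J_AC/a)/((J_AC/a)+(J_CB/b)) = 30.73 N·m, T_B = 149.3 N·m.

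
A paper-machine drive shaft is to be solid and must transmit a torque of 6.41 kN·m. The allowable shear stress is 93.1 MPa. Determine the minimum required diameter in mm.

For a solid shaft τ_max = 16T/(πd³), so d = (16T/(π τ_allow))^(1/3) = (16·6410/(π·9.31×10^7))^(1/3) = 0.07052 m.

70.5 mm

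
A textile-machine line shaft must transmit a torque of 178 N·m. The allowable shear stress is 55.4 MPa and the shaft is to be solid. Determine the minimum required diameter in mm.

25.4 mm

For a solid shaft τ_max = 16T/(πd³), so d = (16T/(π τ_allow))^(1/3) = (16·178.0/(π·5.54×10^7))^(1/3) = 0.02539 m.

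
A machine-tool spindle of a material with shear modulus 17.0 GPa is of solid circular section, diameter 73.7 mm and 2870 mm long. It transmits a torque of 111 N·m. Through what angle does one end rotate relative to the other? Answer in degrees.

0.371°

J = πd⁴/32 = π(0.0737)⁴/32 = 2.896×10^-6 m⁴.
θ = T·L/(G·J) = 111.0 × 2.87 / (17.0×10⁹ × 2.896×10^-6) = 6.470×10^-3 rad.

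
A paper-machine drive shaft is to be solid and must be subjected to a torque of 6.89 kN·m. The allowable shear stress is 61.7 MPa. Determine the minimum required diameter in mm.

82.9 mm

For a solid shaft τ_max = 16T/(πd³), so d = (16T/(π τ_allow))^(1/3) = (16·6890/(π·6.17×10^7))^(1/3) = 0.08285 m.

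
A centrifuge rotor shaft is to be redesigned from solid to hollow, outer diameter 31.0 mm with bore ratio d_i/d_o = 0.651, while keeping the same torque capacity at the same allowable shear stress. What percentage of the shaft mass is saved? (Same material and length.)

34.3 %

Equal τ_max and T ⇒ the solid shaft needs d_s³ = d_o³(1−k⁴), so d_s = 31.0·(1−0.651⁴)^(1/3) = 29.02 mm.
Area ratio A_h/A_s = d_o²(1−k²)/d_s² = (1−k²)/(1−k⁴)^(2/3) = 0.6575.
Mass saving = 1 − 0.6575 = 34.3 %.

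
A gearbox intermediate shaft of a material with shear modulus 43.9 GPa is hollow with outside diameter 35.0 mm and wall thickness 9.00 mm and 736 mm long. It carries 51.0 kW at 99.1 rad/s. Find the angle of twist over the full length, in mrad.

ω = 99.1 rad/s, so T = P/ω = 51.0×10³ / 99.10 = 514.6 N·m.
J = π(d_o⁴ − d_i⁴)/32 = π(0.0350⁴ − 0.0170⁴)/32 = 1.391×10^-7 m⁴.
θ = T·L/(G·J) = 514.6 × 0.736 / (43.9×10⁹ × 1.391×10^-7) = 0.06202 rad.

62.0 mrad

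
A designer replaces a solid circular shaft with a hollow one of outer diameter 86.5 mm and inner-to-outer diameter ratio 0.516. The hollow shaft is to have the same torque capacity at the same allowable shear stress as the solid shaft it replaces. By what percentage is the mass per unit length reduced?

Equal τ_max and T ⇒ the solid shaft needs d_s³ = d_o³(1−k⁴), so d_s = 86.5·(1−0.516⁴)^(1/3) = 84.41 mm.
Area ratio A_h/A_s = d_o²(1−k²)/d_s² = (1−k²)/(1−k⁴)^(2/3) = 0.7706.
Mass saving = 1 − 0.7706 = 22.9 %.

22.9 %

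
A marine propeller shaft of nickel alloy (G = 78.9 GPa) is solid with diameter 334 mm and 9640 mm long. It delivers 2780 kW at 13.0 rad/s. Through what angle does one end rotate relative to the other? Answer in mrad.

21.4 mrad

ω = 13.0 rad/s, so T = P/ω = 2780×10³ / 13.00 = 213800 N·m.
J = πd⁴/32 = π(0.334)⁴/32 = 1.222×10^-3 m⁴.
θ = T·L/(G·J) = 213800 × 9.64 / (78.9×10⁹ × 1.222×10^-3) = 0.02139 rad.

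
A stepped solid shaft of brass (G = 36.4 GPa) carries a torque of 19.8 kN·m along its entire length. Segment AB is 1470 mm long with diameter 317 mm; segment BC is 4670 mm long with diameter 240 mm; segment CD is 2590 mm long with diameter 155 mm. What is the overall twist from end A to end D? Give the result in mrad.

J_AB = π(0.317)⁴/32 = 9.91×10^-4 m⁴; J_BC = π(0.240)⁴/32 = 3.26×10^-4 m⁴; J_CD = π(0.155)⁴/32 = 5.67×10^-5 m⁴.
θ = (T/G)·Σ L_i/J_i = (19800/36.4×10⁹)·(1.47/9.91×10^-4 + 4.67/3.26×10^-4 + 2.59/5.67×10^-5) = 0.03347 rad.

33.5 mrad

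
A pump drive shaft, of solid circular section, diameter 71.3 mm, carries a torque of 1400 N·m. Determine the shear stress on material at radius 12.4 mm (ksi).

J = πd⁴/32 = π(0.0713)⁴/32 = 2.537×10^-6 m⁴.
Shear stress varies linearly with radius: τ = T·r/J = 1400 × 0.0124 / 2.537×10^-6 = 6.842×10^6 Pa.

0.992 ksi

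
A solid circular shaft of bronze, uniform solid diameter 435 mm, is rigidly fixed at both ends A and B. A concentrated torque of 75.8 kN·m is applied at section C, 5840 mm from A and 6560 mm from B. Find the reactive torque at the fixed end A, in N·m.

With uniform GJ and both ends fixed, compatibility θ_AC = θ_CB gives T_A·a = T_B·b, together with T_A + T_B = T₀.
T_A = T₀·b/(a+b) = 75800·6560/12400 = 40100 N·m; T_B = 35700 N·m.

40100 N·m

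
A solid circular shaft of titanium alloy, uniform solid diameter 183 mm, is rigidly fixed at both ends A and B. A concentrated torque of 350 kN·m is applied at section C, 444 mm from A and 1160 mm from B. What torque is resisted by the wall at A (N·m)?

253000 N·m

With uniform GJ and both ends fixed, compatibility θ_AC = θ_CB gives T_A·a = T_B·b, together with T_A + T_B = T₀.
T_A = T₀·b/(a+b) = 350000·1160/1604 = 253100 N·m; T_B = 96880 N·m.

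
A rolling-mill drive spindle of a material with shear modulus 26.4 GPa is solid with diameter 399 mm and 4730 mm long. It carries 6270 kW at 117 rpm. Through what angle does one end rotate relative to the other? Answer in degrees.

ω = 2π·117/60 = 12.25 rad/s, so T = P/ω = 6270×10³ / 12.25 = 511700 N·m.
J = πd⁴/32 = π(0.399)⁴/32 = 2.488×10^-3 m⁴.
θ = T·L/(G·J) = 511700 × 4.73 / (26.4×10⁹ × 2.488×10^-3) = 0.03685 rad.

2.11°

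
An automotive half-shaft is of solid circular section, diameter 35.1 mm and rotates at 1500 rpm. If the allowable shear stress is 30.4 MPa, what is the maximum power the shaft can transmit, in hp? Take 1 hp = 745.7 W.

54.4 hp

J = πd⁴/32 = π(0.0351)⁴/32 = 1.490×10^-7 m⁴.
T_max = τ_allow·J/r = 3.04×10^7 × 1.490×10^-7 / 0.0175 = 258.1 N·m.
ω = 2π·1500/60 = 157.1 rad/s, so P_max = T_max·ω = 4.055×10^4 W.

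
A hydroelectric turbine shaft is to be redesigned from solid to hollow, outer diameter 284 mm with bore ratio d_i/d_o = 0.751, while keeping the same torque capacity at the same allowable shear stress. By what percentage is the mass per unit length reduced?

Equal τ_max and T ⇒ the solid shaft needs d_s³ = d_o³(1−k⁴), so d_s = 284·(1−0.751⁴)^(1/3) = 250.0 mm.
Area ratio A_h/A_s = d_o²(1−k²)/d_s² = (1−k²)/(1−k⁴)^(2/3) = 0.5628.
Mass saving = 1 − 0.5628 = 43.7 %.

43.7 %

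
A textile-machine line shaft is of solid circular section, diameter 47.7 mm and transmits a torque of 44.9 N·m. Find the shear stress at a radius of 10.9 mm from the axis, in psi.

140 psi

J = πd⁴/32 = π(0.0477)⁴/32 = 5.082×10^-7 m⁴.
Shear stress varies linearly with radius: τ = T·r/J = 44.90 × 0.0109 / 5.082×10^-7 = 9.629×10^5 Pa.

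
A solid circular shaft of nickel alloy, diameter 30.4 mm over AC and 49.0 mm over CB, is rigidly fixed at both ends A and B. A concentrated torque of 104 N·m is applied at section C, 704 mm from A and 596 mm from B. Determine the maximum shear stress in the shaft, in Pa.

4.00e6 Pa

Compatibility: T_A·a/J_AC = T_B·b/J_CB with T_A + T_B = T₀.
J_AC = 8.38×10^-8 m⁴, J_CB = 5.66×10^-7 m⁴, so T_A = T₀·(J_AC/a)/((J_AC/a)+(J_CB/b)) = 11.59 N·m, T_B = 92.41 N·m.
τ in each portion: τ_AC = 2.10×10^6 Pa, τ_CB = 4.00×10^6 Pa; maximum is in CB.
τ_max = T_CB·r/J = 92.41·0.0245/5.66×10^-7 = 4.000×10^6 Pa.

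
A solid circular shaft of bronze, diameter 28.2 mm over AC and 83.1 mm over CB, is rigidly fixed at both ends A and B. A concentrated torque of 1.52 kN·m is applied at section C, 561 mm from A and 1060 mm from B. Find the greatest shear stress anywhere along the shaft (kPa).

13200 kPa

Compatibility: T_A·a/J_AC = T_B·b/J_CB with T_A + T_B = T₀.
J_AC = 6.21×10^-8 m⁴, J_CB = 4.68×10^-6 m⁴, so T_A = T₀·(J_AC/a)/((J_AC/a)+(J_CB/b)) = 37.16 N·m, T_B = 1483 N·m.
τ in each portion: τ_AC = 8.44×10^6 Pa, τ_CB = 1.32×10^7 Pa; maximum is in CB.
τ_max = T_CB·r/J = 1483·0.0415/4.68×10^-6 = 1.316×10^7 Pa.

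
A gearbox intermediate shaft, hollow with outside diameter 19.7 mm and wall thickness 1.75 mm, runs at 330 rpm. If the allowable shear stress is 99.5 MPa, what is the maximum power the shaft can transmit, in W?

2800 W

J = π(d_o⁴ − d_i⁴)/32 = π(0.0197⁴ − 0.0162⁴)/32 = 8.025×10^-9 m⁴.
T_max = τ_allow·J/r = 9.95×10^7 × 8.025×10^-9 / 0.00985 = 81.06 N·m.
ω = 2π·330/60 = 34.56 rad/s, so P_max = T_max·ω = 2801 W.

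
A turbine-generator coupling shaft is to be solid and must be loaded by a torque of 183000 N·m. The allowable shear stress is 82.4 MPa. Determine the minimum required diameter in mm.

For a solid shaft τ_max = 16T/(πd³), so d = (16T/(π τ_allow))^(1/3) = (16·183000/(π·8.24×10^7))^(1/3) = 0.2245 m.

224 mm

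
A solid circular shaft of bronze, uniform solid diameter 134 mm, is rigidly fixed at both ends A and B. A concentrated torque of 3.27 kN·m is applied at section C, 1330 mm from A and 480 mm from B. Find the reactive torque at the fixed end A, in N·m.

867 N·m

With uniform GJ and both ends fixed, compatibility θ_AC = θ_CB gives T_A·a = T_B·b, together with T_A + T_B = T₀.
T_A = T₀·b/(a+b) = 3270·480/1810 = 867.2 N·m; T_B = 2403 N·m.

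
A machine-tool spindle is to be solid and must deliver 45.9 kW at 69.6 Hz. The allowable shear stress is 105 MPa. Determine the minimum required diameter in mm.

ω = 2π·69.6 = 437.3 rad/s, so T = P/ω = 45.9×10³ / 437.3 = 105.0 N·m.
For a solid shaft τ_max = 16T/(πd³), so d = (16T/(π τ_allow))^(1/3) = (16·105.0/(π·1.05×10^8))^(1/3) = 0.01720 m.

17.2 mm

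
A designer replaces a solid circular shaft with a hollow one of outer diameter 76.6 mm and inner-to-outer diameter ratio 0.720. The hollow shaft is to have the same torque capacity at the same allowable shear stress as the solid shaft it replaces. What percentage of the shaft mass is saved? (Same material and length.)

Equal τ_max and T ⇒ the solid shaft needs d_s³ = d_o³(1−k⁴), so d_s = 76.6·(1−0.720⁴)^(1/3) = 69.01 mm.
Area ratio A_h/A_s = d_o²(1−k²)/d_s² = (1−k²)/(1−k⁴)^(2/3) = 0.5933.
Mass saving = 1 − 0.5933 = 40.7 %.

40.7 %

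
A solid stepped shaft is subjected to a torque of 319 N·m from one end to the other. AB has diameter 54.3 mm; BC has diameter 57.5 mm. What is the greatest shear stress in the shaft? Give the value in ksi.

1.47 ksi

Under the same torque, τ_max = 16T/(πd³) is largest where d is smallest — segment AB (d = 54.3 mm).
τ_max = 16·319.0/(π·(0.0543)³) = 1.015×10^7 Pa.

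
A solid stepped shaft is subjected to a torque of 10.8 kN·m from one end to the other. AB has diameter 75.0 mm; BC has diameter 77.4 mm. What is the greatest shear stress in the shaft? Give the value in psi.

Under the same torque, τ_max = 16T/(πd³) is largest where d is smallest — segment AB (d = 75.0 mm).
τ_max = 16·10800/(π·(0.0750)³) = 1.304×10^8 Pa.

18900 psi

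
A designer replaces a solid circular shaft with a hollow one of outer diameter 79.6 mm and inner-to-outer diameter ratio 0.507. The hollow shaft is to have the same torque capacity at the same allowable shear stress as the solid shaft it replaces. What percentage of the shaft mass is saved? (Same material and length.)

Equal τ_max and T ⇒ the solid shaft needs d_s³ = d_o³(1−k⁴), so d_s = 79.6·(1−0.507⁴)^(1/3) = 77.81 mm.
Area ratio A_h/A_s = d_o²(1−k²)/d_s² = (1−k²)/(1−k⁴)^(2/3) = 0.7776.
Mass saving = 1 − 0.7776 = 22.2 %.

22.2 %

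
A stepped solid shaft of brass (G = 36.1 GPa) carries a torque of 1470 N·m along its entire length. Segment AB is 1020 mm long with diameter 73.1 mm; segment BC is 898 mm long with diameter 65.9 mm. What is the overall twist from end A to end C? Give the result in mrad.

J_AB = π(0.0731)⁴/32 = 2.80×10^-6 m⁴; J_BC = π(0.0659)⁴/32 = 1.85×10^-6 m⁴.
θ = (T/G)·Σ L_i/J_i = (1470/36.1×10⁹)·(1.02/2.80×10^-6 + 0.898/1.85×10^-6) = 0.03457 rad.

34.6 mrad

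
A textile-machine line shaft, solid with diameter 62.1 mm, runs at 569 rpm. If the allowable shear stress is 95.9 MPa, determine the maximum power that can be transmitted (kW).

269 kW

J = πd⁴/32 = π(0.0621)⁴/32 = 1.460×10^-6 m⁴.
T_max = τ_allow·J/r = 9.59×10^7 × 1.460×10^-6 / 0.0311 = 4509 N·m.
ω = 2π·569/60 = 59.59 rad/s, so P_max = T_max·ω = 2.687×10^5 W.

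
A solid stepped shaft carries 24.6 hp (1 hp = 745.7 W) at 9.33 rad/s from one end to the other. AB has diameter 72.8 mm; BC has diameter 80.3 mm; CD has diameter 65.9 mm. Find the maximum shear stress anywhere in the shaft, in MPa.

ω = 9.33 rad/s, so T = P/ω = 24.6×745.7 / 9.330 = 1966 N·m.
Under the same torque, τ_max = 16T/(πd³) is largest where d is smallest — segment CD (d = 65.9 mm).
τ_max = 16·1966/(π·(0.0659)³) = 3.499×10^7 Pa.

35.0 MPa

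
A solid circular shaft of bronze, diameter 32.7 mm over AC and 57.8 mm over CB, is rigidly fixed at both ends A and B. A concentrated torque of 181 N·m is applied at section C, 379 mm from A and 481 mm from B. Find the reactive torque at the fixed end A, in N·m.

Compatibility: T_A·a/J_AC = T_B·b/J_CB with T_A + T_B = T₀.
J_AC = 1.12×10^-7 m⁴, J_CB = 1.10×10^-6 m⁴, so T_A = T₀·(J_AC/a)/((J_AC/a)+(J_CB/b)) = 20.82 N·m, T_B = 160.2 N·m.

20.8 N·m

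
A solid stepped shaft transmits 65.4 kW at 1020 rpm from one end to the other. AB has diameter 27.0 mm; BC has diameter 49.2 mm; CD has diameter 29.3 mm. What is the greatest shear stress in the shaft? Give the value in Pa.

ω = 2π·1020/60 = 106.8 rad/s, so T = P/ω = 65.4×10³ / 106.8 = 612.3 N·m.
Under the same torque, τ_max = 16T/(πd³) is largest where d is smallest — segment AB (d = 27.0 mm).
τ_max = 16·612.3/(π·(0.0270)³) = 1.584×10^8 Pa.

1.58e8 Pa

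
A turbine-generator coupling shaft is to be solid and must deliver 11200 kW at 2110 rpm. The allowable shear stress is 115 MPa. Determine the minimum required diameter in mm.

131 mm

ω = 2π·2110/60 = 221.0 rad/s, so T = P/ω = 11200×10³ / 221.0 = 50690 N·m.
For a solid shaft τ_max = 16T/(πd³), so d = (16T/(π τ_allow))^(1/3) = (16·50690/(π·1.15×10^8))^(1/3) = 0.1309 m.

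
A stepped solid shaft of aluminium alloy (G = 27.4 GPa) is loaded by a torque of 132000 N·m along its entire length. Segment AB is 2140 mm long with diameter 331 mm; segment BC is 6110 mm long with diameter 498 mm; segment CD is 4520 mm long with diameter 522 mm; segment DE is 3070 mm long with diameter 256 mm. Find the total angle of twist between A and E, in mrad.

51.7 mrad

J_AB = π(0.331)⁴/32 = 1.18×10^-3 m⁴; J_BC = π(0.498)⁴/32 = 6.04×10^-3 m⁴; J_CD = π(0.522)⁴/32 = 7.29×10^-3 m⁴; J_DE = π(0.256)⁴/32 = 4.22×10^-4 m⁴.
θ = (T/G)·Σ L_i/J_i = (132000/27.4×10⁹)·(2.14/1.18×10^-3 + 6.11/6.04×10^-3 + 4.52/7.29×10^-3 + 3.07/4.22×10^-4) = 0.05169 rad.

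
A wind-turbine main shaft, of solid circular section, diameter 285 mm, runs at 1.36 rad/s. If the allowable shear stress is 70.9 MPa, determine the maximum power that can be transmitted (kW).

438 kW

J = πd⁴/32 = π(0.285)⁴/32 = 6.477×10^-4 m⁴.
T_max = τ_allow·J/r = 7.09×10^7 × 6.477×10^-4 / 0.142 = 322300 N·m.
ω = 1.36 rad/s, so P_max = T_max·ω = 4.383×10^5 W.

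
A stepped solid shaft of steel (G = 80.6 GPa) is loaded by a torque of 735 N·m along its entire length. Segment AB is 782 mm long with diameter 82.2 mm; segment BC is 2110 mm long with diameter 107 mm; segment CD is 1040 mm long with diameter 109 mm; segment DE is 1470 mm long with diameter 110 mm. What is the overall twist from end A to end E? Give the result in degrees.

J_AB = π(0.0822)⁴/32 = 4.48×10^-6 m⁴; J_BC = π(0.107)⁴/32 = 1.29×10^-5 m⁴; J_CD = π(0.109)⁴/32 = 1.39×10^-5 m⁴; J_DE = π(0.110)⁴/32 = 1.44×10^-5 m⁴.
θ = (T/G)·Σ L_i/J_i = (735.0/80.6×10⁹)·(0.782/4.48×10^-6 + 2.11/1.29×10^-5 + 1.04/1.39×10^-5 + 1.47/1.44×10^-5) = 4.703×10^-3 rad.

0.269°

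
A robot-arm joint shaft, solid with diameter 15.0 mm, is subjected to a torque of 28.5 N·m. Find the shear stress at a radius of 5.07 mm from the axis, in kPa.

29100 kPa

J = πd⁴/32 = π(0.0150)⁴/32 = 4.970×10^-9 m⁴.
Shear stress varies linearly with radius: τ = T·r/J = 28.50 × 0.00507 / 4.970×10^-9 = 2.907×10^7 Pa.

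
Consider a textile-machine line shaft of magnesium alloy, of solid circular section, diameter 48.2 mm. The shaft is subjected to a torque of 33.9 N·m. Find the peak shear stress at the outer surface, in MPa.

1.54 MPa

J = πd⁴/32 = π(0.0482)⁴/32 = 5.299×10^-7 m⁴.
τ_max = T·r/J = 33.90 × 0.0241 / 5.299×10^-7 = 1.542×10^6 Pa.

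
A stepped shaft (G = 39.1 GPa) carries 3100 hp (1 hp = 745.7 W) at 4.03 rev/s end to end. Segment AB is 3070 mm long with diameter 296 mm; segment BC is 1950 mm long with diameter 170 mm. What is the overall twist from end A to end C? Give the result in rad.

ω = 2π·4.03 = 25.32 rad/s, so T = P/ω = 3100×745.7 / 25.32 = 91290 N·m.
J_AB = π(0.296)⁴/32 = 7.54×10^-4 m⁴; J_BC = π(0.170)⁴/32 = 8.20×10^-5 m⁴.
θ = (T/G)·Σ L_i/J_i = (91290/39.1×10⁹)·(3.07/7.54×10^-4 + 1.95/8.20×10^-5) = 0.06504 rad.

0.0650 rad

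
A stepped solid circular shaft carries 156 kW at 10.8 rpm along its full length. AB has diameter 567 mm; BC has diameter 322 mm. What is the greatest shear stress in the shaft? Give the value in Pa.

2.10e7 Pa

ω = 2π·10.8/60 = 1.131 rad/s, so T = P/ω = 156×10³ / 1.131 = 137900 N·m.
Under the same torque, τ_max = 16T/(πd³) is largest where d is smallest — segment BC (d = 322 mm).
τ_max = 16·137900/(π·(0.322)³) = 2.104×10^7 Pa.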